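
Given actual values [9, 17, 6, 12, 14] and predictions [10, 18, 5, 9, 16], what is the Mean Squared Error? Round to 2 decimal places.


Differences: [-1, -1, 1, 3, -2]
Squared errors: [1, 1, 1, 9, 4]
Sum of squared errors = 16
MSE = 16 / 5 = 3.20

3.20


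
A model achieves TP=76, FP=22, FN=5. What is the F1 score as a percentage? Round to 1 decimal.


Precision = TP / (TP + FP) = 76 / 98 = 0.7755
Recall = TP / (TP + FN) = 76 / 81 = 0.9383
F1 = 2 * P * R / (P + R)
= 2 * 0.7755 * 0.9383 / (0.7755 + 0.9383)
= 1.4553 / 1.7138
= 0.8492
As percentage: 84.9%

84.9


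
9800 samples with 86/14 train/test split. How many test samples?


Train samples = 9800 * 86% = 8428
Test samples = 9800 - 8428
= 1372

1372


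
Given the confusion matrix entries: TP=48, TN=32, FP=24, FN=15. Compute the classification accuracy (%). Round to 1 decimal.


Accuracy = (TP + TN) / (TP + TN + FP + FN) * 100
= (48 + 32) / (48 + 32 + 24 + 15)
= 80 / 119
= 0.6723
= 67.2%

67.2


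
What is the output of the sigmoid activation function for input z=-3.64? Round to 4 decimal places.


sigmoid(z) = 1 / (1 + exp(-z))
exp(-(-3.64)) = exp(3.64) = 38.0918
1 + 38.0918 = 39.0918
1 / 39.0918 = 0.0256

0.0256


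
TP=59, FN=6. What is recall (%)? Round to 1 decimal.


Recall = TP / (TP + FN) * 100
= 59 / (59 + 6)
= 59 / 65
= 0.9077
= 90.8%

90.8


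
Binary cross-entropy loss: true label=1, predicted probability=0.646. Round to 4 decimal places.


For y=1: Loss = -log(p)
= -log(0.646)
= -(-0.437)
= 0.4370

0.4370


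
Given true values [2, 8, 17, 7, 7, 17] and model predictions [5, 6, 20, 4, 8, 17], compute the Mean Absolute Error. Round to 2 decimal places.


Absolute errors: [3, 2, 3, 3, 1, 0]
Sum of absolute errors = 12
MAE = 12 / 6 = 2.00

2.00


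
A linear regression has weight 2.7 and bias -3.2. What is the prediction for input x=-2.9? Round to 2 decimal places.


y = 2.7 * -2.9 + (-3.2)
= -7.83 + (-3.2)
= -11.03

-11.03


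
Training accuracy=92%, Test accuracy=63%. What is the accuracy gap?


Gap = train_accuracy - test_accuracy
= 92 - 63
= 29%
This large gap strongly indicates overfitting.

29


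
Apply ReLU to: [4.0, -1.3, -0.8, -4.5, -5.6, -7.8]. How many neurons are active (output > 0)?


ReLU(x) = max(0, x) for each element:
ReLU(4.0) = 4.0
ReLU(-1.3) = 0
ReLU(-0.8) = 0
ReLU(-4.5) = 0
ReLU(-5.6) = 0
ReLU(-7.8) = 0
Active neurons (>0): 1

1


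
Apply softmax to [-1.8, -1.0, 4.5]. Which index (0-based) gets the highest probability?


Softmax is a monotonic transformation, so it preserves the argmax.
We need to find the index of the maximum logit.
Index 0: -1.8
Index 1: -1.0
Index 2: 4.5
Maximum logit = 4.5 at index 2

2


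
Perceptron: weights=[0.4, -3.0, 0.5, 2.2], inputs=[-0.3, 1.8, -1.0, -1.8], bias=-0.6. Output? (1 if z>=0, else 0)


z = w . x + b
= 0.4*-0.3 + -3.0*1.8 + 0.5*-1.0 + 2.2*-1.8 + -0.6
= -0.12 + -5.4 + -0.5 + -3.96 + -0.6
= -9.98 + -0.6
= -10.58
Since z = -10.58 < 0, output = 0

0


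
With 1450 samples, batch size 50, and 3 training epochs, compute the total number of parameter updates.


Iterations per epoch = 1450 / 50 = 29
Total updates = iterations_per_epoch * epochs
= 29 * 3
= 87

87


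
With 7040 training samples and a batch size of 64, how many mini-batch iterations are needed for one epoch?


Iterations per epoch = dataset_size / batch_size
= 7040 / 64
= 110

110


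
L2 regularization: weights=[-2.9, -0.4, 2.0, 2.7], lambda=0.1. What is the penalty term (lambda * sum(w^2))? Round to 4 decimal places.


Squaring each weight:
(-2.9)^2 = 8.41
(-0.4)^2 = 0.16
2.0^2 = 4.0
2.7^2 = 7.29
Sum of squares = 19.86
Penalty = 0.1 * 19.86 = 1.9860

1.9860


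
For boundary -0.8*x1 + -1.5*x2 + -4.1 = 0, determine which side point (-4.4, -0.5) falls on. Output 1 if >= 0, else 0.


Compute -0.8 * -4.4 + -1.5 * -0.5 + -4.1
= 3.52 + 0.75 + -4.1
= 0.17
Since 0.17 >= 0, the point is on the positive side.

1


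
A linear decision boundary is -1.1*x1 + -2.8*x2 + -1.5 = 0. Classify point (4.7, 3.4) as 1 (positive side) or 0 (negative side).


Compute -1.1 * 4.7 + -2.8 * 3.4 + -1.5
= -5.17 + -9.52 + -1.5
= -16.19
Since -16.19 < 0, the point is on the negative side.

0


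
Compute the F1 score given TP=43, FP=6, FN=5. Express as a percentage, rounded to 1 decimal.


Precision = TP / (TP + FP) = 43 / 49 = 0.8776
Recall = TP / (TP + FN) = 43 / 48 = 0.8958
F1 = 2 * P * R / (P + R)
= 2 * 0.8776 * 0.8958 / (0.8776 + 0.8958)
= 1.5723 / 1.7734
= 0.8866
As percentage: 88.7%

88.7


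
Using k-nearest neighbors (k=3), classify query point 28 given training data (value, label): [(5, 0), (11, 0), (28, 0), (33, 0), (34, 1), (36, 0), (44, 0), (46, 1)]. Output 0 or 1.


Distances from query 28:
Point 28 (class 0): distance = 0
Point 33 (class 0): distance = 5
Point 34 (class 1): distance = 6
K=3 nearest neighbors: classes = [0, 0, 1]
Votes for class 1: 1 / 3
Majority vote => class 0

0


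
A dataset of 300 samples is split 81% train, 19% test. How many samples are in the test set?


Train samples = 300 * 81% = 243
Test samples = 300 - 243
= 57

57


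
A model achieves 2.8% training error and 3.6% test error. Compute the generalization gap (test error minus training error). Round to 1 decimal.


Generalization gap = test_error - train_error
= 3.6 - 2.8
= 0.8%
A small gap suggests good generalization.

0.8


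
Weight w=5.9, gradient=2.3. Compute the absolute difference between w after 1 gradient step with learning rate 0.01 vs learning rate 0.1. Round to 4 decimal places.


With lr=0.01: w_new = 5.9 - 0.01 * 2.3 = 5.877
With lr=0.1: w_new = 5.9 - 0.1 * 2.3 = 5.67
Absolute difference = |5.877 - 5.67|
= 0.2070

0.2070


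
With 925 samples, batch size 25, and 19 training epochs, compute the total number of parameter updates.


Iterations per epoch = 925 / 25 = 37
Total updates = iterations_per_epoch * epochs
= 37 * 19
= 703

703


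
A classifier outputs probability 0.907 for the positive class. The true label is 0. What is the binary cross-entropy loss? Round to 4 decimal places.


For y=0: Loss = -log(1-p)
= -log(1 - 0.907)
= -log(0.093)
= -(-2.3752)
= 2.3752

2.3752


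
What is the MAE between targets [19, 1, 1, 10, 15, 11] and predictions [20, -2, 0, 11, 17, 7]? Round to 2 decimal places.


Absolute errors: [1, 3, 1, 1, 2, 4]
Sum of absolute errors = 12
MAE = 12 / 6 = 2.00

2.00


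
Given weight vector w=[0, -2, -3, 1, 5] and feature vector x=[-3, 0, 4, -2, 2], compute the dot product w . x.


Element-wise products:
0 * -3 = 0
-2 * 0 = 0
-3 * 4 = -12
1 * -2 = -2
5 * 2 = 10
Sum = 0 + 0 + -12 + -2 + 10
= -4

-4


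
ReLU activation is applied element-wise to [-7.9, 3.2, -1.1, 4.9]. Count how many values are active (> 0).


ReLU(x) = max(0, x) for each element:
ReLU(-7.9) = 0
ReLU(3.2) = 3.2
ReLU(-1.1) = 0
ReLU(4.9) = 4.9
Active neurons (>0): 2

2


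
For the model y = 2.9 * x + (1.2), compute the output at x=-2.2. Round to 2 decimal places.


y = 2.9 * -2.2 + (1.2)
= -6.38 + (1.2)
= -5.18

-5.18


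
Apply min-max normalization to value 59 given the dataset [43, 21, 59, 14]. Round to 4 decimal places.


Min = 14, Max = 59
Range = 59 - 14 = 45
Scaled = (x - min) / (max - min)
= (59 - 14) / 45
= 45 / 45
= 1.0000

1.0000


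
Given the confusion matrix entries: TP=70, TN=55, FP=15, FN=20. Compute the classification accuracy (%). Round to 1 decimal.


Accuracy = (TP + TN) / (TP + TN + FP + FN) * 100
= (70 + 55) / (70 + 55 + 15 + 20)
= 125 / 160
= 0.7812
= 78.1%

78.1


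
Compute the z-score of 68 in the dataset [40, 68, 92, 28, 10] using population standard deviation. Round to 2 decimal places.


Mean = (40 + 68 + 92 + 28 + 10) / 5 = 47.6
Variance = sum((x_i - mean)^2) / n = 848.64
Std = sqrt(848.64) = 29.1314
Z = (x - mean) / std
= (68 - 47.6) / 29.1314
= 20.4 / 29.1314
= 0.70

0.70


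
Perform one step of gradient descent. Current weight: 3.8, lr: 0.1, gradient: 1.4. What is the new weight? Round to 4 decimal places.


w_new = w_old - lr * gradient
= 3.8 - 0.1 * 1.4
= 3.8 - (0.14)
= 3.6600

3.6600


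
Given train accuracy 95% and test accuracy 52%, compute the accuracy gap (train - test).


Gap = train_accuracy - test_accuracy
= 95 - 52
= 43%
This large gap strongly indicates overfitting.

43


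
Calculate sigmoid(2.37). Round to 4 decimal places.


sigmoid(z) = 1 / (1 + exp(-z))
exp(-(2.37)) = exp(-2.37) = 0.0935
1 + 0.0935 = 1.0935
1 / 1.0935 = 0.9145

0.9145


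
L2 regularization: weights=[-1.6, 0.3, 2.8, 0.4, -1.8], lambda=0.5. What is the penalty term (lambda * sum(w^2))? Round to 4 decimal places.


Squaring each weight:
(-1.6)^2 = 2.56
0.3^2 = 0.09
2.8^2 = 7.84
0.4^2 = 0.16
(-1.8)^2 = 3.24
Sum of squares = 13.89
Penalty = 0.5 * 13.89 = 6.9450

6.9450


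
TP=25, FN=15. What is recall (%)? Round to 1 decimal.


Recall = TP / (TP + FN) * 100
= 25 / (25 + 15)
= 25 / 40
= 0.625
= 62.5%

62.5


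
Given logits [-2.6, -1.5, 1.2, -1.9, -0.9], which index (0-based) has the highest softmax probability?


Softmax is a monotonic transformation, so it preserves the argmax.
We need to find the index of the maximum logit.
Index 0: -2.6
Index 1: -1.5
Index 2: 1.2
Index 3: -1.9
Index 4: -0.9
Maximum logit = 1.2 at index 2

2


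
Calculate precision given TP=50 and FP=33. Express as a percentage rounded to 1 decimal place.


Precision = TP / (TP + FP) * 100
= 50 / (50 + 33)
= 50 / 83
= 0.6024
= 60.2%

60.2


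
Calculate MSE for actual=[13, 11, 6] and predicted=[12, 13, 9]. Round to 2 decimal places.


Differences: [1, -2, -3]
Squared errors: [1, 4, 9]
Sum of squared errors = 14
MSE = 14 / 3 = 4.67

4.67


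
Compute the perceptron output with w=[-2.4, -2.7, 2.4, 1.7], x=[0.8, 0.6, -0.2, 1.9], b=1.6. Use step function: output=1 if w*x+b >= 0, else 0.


z = w . x + b
= -2.4*0.8 + -2.7*0.6 + 2.4*-0.2 + 1.7*1.9 + 1.6
= -1.92 + -1.62 + -0.48 + 3.23 + 1.6
= -0.79 + 1.6
= 0.81
Since z = 0.81 >= 0, output = 1

1


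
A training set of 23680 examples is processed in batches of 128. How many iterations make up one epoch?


Iterations per epoch = dataset_size / batch_size
= 23680 / 128
= 185

185


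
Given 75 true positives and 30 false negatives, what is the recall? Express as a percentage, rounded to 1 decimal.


Recall = TP / (TP + FN) * 100
= 75 / (75 + 30)
= 75 / 105
= 0.7143
= 71.4%

71.4


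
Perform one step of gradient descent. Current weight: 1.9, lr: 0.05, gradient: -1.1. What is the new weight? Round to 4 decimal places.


w_new = w_old - lr * gradient
= 1.9 - 0.05 * -1.1
= 1.9 - (-0.055)
= 1.9550

1.9550


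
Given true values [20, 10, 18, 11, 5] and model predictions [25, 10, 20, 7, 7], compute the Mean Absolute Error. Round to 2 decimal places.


Absolute errors: [5, 0, 2, 4, 2]
Sum of absolute errors = 13
MAE = 13 / 5 = 2.60

2.60


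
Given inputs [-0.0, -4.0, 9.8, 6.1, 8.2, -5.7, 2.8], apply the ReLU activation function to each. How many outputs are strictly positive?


ReLU(x) = max(0, x) for each element:
ReLU(-0.0) = 0
ReLU(-4.0) = 0
ReLU(9.8) = 9.8
ReLU(6.1) = 6.1
ReLU(8.2) = 8.2
ReLU(-5.7) = 0
ReLU(2.8) = 2.8
Active neurons (>0): 4

4


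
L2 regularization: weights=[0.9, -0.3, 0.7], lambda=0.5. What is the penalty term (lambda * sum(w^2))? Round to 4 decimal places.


Squaring each weight:
0.9^2 = 0.81
(-0.3)^2 = 0.09
0.7^2 = 0.49
Sum of squares = 1.39
Penalty = 0.5 * 1.39 = 0.6950

0.6950


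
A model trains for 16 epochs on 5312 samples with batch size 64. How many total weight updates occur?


Iterations per epoch = 5312 / 64 = 83
Total updates = iterations_per_epoch * epochs
= 83 * 16
= 1328

1328


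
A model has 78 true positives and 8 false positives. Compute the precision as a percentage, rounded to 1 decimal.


Precision = TP / (TP + FP) * 100
= 78 / (78 + 8)
= 78 / 86
= 0.907
= 90.7%

90.7


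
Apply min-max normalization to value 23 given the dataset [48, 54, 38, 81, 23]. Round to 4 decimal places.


Min = 23, Max = 81
Range = 81 - 23 = 58
Scaled = (x - min) / (max - min)
= (23 - 23) / 58
= 0 / 58
= 0.0000

0.0000


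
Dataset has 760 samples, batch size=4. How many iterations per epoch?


Iterations per epoch = dataset_size / batch_size
= 760 / 4
= 190

190


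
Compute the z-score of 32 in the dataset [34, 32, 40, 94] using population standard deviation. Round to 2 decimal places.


Mean = (34 + 32 + 40 + 94) / 4 = 50.0
Variance = sum((x_i - mean)^2) / n = 654.0
Std = sqrt(654.0) = 25.5734
Z = (x - mean) / std
= (32 - 50.0) / 25.5734
= -18.0 / 25.5734
= -0.70

-0.70


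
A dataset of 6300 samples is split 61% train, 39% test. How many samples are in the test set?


Train samples = 6300 * 61% = 3843
Test samples = 6300 - 3843
= 2457

2457


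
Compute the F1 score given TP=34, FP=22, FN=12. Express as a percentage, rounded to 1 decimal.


Precision = TP / (TP + FP) = 34 / 56 = 0.6071
Recall = TP / (TP + FN) = 34 / 46 = 0.7391
F1 = 2 * P * R / (P + R)
= 2 * 0.6071 * 0.7391 / (0.6071 + 0.7391)
= 0.8975 / 1.3463
= 0.6667
As percentage: 66.7%

66.7


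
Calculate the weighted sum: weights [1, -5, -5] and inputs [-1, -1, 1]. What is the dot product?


Element-wise products:
1 * -1 = -1
-5 * -1 = 5
-5 * 1 = -5
Sum = -1 + 5 + -5
= -1

-1


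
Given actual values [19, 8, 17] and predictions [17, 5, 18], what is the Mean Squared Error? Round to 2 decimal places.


Differences: [2, 3, -1]
Squared errors: [4, 9, 1]
Sum of squared errors = 14
MSE = 14 / 3 = 4.67

4.67


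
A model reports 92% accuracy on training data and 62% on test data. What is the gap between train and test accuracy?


Gap = train_accuracy - test_accuracy
= 92 - 62
= 30%
This large gap strongly indicates overfitting.

30


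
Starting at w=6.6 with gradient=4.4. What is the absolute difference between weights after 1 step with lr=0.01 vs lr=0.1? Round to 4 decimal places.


With lr=0.01: w_new = 6.6 - 0.01 * 4.4 = 6.556
With lr=0.1: w_new = 6.6 - 0.1 * 4.4 = 6.16
Absolute difference = |6.556 - 6.16|
= 0.3960

0.3960


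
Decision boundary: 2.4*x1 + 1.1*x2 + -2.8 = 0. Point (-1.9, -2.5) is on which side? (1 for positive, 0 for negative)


Compute 2.4 * -1.9 + 1.1 * -2.5 + -2.8
= -4.56 + -2.75 + -2.8
= -10.11
Since -10.11 < 0, the point is on the negative side.

0


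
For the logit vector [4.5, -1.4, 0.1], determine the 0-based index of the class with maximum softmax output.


Softmax is a monotonic transformation, so it preserves the argmax.
We need to find the index of the maximum logit.
Index 0: 4.5
Index 1: -1.4
Index 2: 0.1
Maximum logit = 4.5 at index 0

0


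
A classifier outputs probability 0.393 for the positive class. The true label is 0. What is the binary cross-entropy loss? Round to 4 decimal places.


For y=0: Loss = -log(1-p)
= -log(1 - 0.393)
= -log(0.607)
= -(-0.4992)
= 0.4992

0.4992


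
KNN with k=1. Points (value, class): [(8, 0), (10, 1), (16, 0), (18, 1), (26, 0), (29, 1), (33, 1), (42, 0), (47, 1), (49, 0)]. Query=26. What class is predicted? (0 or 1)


Distances from query 26:
Point 26 (class 0): distance = 0
K=1 nearest neighbors: classes = [0]
Votes for class 1: 0 / 1
Majority vote => class 0

0


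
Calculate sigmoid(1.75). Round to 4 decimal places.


sigmoid(z) = 1 / (1 + exp(-z))
exp(-(1.75)) = exp(-1.75) = 0.1738
1 + 0.1738 = 1.1738
1 / 1.1738 = 0.8520

0.8520


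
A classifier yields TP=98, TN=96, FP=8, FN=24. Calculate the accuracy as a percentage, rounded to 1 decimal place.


Accuracy = (TP + TN) / (TP + TN + FP + FN) * 100
= (98 + 96) / (98 + 96 + 8 + 24)
= 194 / 226
= 0.8584
= 85.8%

85.8


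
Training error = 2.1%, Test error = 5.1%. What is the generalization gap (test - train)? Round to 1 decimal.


Generalization gap = test_error - train_error
= 5.1 - 2.1
= 3.0%
A moderate gap.

3.0


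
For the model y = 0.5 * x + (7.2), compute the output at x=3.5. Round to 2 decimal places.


y = 0.5 * 3.5 + (7.2)
= 1.75 + (7.2)
= 8.95

8.95


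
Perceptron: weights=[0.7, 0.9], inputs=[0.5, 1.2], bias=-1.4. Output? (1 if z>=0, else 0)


z = w . x + b
= 0.7*0.5 + 0.9*1.2 + -1.4
= 0.35 + 1.08 + -1.4
= 1.43 + -1.4
= 0.03
Since z = 0.03 >= 0, output = 1

1


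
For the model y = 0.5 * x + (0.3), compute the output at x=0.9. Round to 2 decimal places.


y = 0.5 * 0.9 + (0.3)
= 0.45 + (0.3)
= 0.75

0.75


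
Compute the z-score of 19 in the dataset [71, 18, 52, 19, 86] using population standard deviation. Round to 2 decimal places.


Mean = (71 + 18 + 52 + 19 + 86) / 5 = 49.2
Variance = sum((x_i - mean)^2) / n = 744.56
Std = sqrt(744.56) = 27.2866
Z = (x - mean) / std
= (19 - 49.2) / 27.2866
= -30.2 / 27.2866
= -1.11

-1.11


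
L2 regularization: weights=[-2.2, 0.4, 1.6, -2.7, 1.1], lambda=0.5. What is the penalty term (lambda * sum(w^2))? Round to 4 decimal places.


Squaring each weight:
(-2.2)^2 = 4.84
0.4^2 = 0.16
1.6^2 = 2.56
(-2.7)^2 = 7.29
1.1^2 = 1.21
Sum of squares = 16.06
Penalty = 0.5 * 16.06 = 8.0300

8.0300


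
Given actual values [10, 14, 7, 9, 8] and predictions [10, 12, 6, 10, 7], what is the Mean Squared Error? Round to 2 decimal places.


Differences: [0, 2, 1, -1, 1]
Squared errors: [0, 4, 1, 1, 1]
Sum of squared errors = 7
MSE = 7 / 5 = 1.40

1.40


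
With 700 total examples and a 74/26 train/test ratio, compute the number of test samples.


Train samples = 700 * 74% = 518
Test samples = 700 - 518
= 182

182


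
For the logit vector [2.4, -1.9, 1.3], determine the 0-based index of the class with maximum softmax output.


Softmax is a monotonic transformation, so it preserves the argmax.
We need to find the index of the maximum logit.
Index 0: 2.4
Index 1: -1.9
Index 2: 1.3
Maximum logit = 2.4 at index 0

0


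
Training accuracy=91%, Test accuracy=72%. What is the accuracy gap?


Gap = train_accuracy - test_accuracy
= 91 - 72
= 19%
This gap suggests the model is overfitting.

19


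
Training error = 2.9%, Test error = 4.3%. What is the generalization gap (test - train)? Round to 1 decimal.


Generalization gap = test_error - train_error
= 4.3 - 2.9
= 1.4%
A small gap suggests good generalization.

1.4


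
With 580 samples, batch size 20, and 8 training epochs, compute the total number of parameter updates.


Iterations per epoch = 580 / 20 = 29
Total updates = iterations_per_epoch * epochs
= 29 * 8
= 232

232


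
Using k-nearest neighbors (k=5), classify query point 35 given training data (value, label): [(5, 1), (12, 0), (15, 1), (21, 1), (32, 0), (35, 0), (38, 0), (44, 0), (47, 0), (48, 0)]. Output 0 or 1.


Distances from query 35:
Point 35 (class 0): distance = 0
Point 32 (class 0): distance = 3
Point 38 (class 0): distance = 3
Point 44 (class 0): distance = 9
Point 47 (class 0): distance = 12
K=5 nearest neighbors: classes = [0, 0, 0, 0, 0]
Votes for class 1: 0 / 5
Majority vote => class 0

0


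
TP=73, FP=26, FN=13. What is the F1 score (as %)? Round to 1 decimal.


Precision = TP / (TP + FP) = 73 / 99 = 0.7374
Recall = TP / (TP + FN) = 73 / 86 = 0.8488
F1 = 2 * P * R / (P + R)
= 2 * 0.7374 * 0.8488 / (0.7374 + 0.8488)
= 1.2518 / 1.5862
= 0.7892
As percentage: 78.9%

78.9


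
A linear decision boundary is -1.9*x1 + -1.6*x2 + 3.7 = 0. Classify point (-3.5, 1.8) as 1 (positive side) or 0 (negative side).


Compute -1.9 * -3.5 + -1.6 * 1.8 + 3.7
= 6.65 + -2.88 + 3.7
= 7.47
Since 7.47 >= 0, the point is on the positive side.

1


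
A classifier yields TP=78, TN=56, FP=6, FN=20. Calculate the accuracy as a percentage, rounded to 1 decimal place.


Accuracy = (TP + TN) / (TP + TN + FP + FN) * 100
= (78 + 56) / (78 + 56 + 6 + 20)
= 134 / 160
= 0.8375
= 83.8%

83.8


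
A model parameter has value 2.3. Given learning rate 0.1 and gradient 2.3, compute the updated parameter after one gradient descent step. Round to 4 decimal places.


w_new = w_old - lr * gradient
= 2.3 - 0.1 * 2.3
= 2.3 - (0.23)
= 2.0700

2.0700


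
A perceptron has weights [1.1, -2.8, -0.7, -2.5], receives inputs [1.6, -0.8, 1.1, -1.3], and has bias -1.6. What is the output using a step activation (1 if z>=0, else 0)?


z = w . x + b
= 1.1*1.6 + -2.8*-0.8 + -0.7*1.1 + -2.5*-1.3 + -1.6
= 1.76 + 2.24 + -0.77 + 3.25 + -1.6
= 6.48 + -1.6
= 4.88
Since z = 4.88 >= 0, output = 1

1


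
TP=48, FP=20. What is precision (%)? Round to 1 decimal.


Precision = TP / (TP + FP) * 100
= 48 / (48 + 20)
= 48 / 68
= 0.7059
= 70.6%

70.6


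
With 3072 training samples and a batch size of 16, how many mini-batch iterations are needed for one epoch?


Iterations per epoch = dataset_size / batch_size
= 3072 / 16
= 192

192


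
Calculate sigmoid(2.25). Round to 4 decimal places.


sigmoid(z) = 1 / (1 + exp(-z))
exp(-(2.25)) = exp(-2.25) = 0.1054
1 + 0.1054 = 1.1054
1 / 1.1054 = 0.9047

0.9047


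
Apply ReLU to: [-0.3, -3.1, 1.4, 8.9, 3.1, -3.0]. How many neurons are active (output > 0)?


ReLU(x) = max(0, x) for each element:
ReLU(-0.3) = 0
ReLU(-3.1) = 0
ReLU(1.4) = 1.4
ReLU(8.9) = 8.9
ReLU(3.1) = 3.1
ReLU(-3.0) = 0
Active neurons (>0): 3

3


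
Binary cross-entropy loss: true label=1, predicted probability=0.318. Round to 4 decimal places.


For y=1: Loss = -log(p)
= -log(0.318)
= -(-1.1457)
= 1.1457

1.1457


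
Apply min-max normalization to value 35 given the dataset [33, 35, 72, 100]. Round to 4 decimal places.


Min = 33, Max = 100
Range = 100 - 33 = 67
Scaled = (x - min) / (max - min)
= (35 - 33) / 67
= 2 / 67
= 0.0299

0.0299


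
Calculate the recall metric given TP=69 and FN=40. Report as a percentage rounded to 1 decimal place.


Recall = TP / (TP + FN) * 100
= 69 / (69 + 40)
= 69 / 109
= 0.633
= 63.3%

63.3


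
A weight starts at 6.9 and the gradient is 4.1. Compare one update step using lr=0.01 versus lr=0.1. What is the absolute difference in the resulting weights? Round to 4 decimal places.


With lr=0.01: w_new = 6.9 - 0.01 * 4.1 = 6.859
With lr=0.1: w_new = 6.9 - 0.1 * 4.1 = 6.49
Absolute difference = |6.859 - 6.49|
= 0.3690

0.3690


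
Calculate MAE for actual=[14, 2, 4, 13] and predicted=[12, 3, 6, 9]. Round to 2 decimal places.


Absolute errors: [2, 1, 2, 4]
Sum of absolute errors = 9
MAE = 9 / 4 = 2.25

2.25


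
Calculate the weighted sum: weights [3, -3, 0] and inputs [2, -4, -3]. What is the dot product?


Element-wise products:
3 * 2 = 6
-3 * -4 = 12
0 * -3 = 0
Sum = 6 + 12 + 0
= 18

18


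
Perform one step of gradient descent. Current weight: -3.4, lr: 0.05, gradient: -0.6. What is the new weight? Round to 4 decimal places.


w_new = w_old - lr * gradient
= -3.4 - 0.05 * -0.6
= -3.4 - (-0.03)
= -3.3700

-3.3700


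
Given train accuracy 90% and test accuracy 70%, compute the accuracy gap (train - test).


Gap = train_accuracy - test_accuracy
= 90 - 70
= 20%
This gap suggests the model is overfitting.

20


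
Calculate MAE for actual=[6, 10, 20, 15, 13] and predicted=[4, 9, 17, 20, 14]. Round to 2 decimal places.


Absolute errors: [2, 1, 3, 5, 1]
Sum of absolute errors = 12
MAE = 12 / 5 = 2.40

2.40


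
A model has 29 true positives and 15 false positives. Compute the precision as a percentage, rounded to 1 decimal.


Precision = TP / (TP + FP) * 100
= 29 / (29 + 15)
= 29 / 44
= 0.6591
= 65.9%

65.9


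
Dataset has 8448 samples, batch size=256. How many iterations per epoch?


Iterations per epoch = dataset_size / batch_size
= 8448 / 256
= 33

33


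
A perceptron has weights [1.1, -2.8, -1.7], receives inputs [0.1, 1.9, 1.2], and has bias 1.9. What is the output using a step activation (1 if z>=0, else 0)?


z = w . x + b
= 1.1*0.1 + -2.8*1.9 + -1.7*1.2 + 1.9
= 0.11 + -5.32 + -2.04 + 1.9
= -7.25 + 1.9
= -5.35
Since z = -5.35 < 0, output = 0

0


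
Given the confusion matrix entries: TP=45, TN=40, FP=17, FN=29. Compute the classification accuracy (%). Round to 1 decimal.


Accuracy = (TP + TN) / (TP + TN + FP + FN) * 100
= (45 + 40) / (45 + 40 + 17 + 29)
= 85 / 131
= 0.6489
= 64.9%

64.9


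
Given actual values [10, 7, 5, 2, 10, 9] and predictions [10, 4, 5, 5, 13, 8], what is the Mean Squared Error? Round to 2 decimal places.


Differences: [0, 3, 0, -3, -3, 1]
Squared errors: [0, 9, 0, 9, 9, 1]
Sum of squared errors = 28
MSE = 28 / 6 = 4.67

4.67


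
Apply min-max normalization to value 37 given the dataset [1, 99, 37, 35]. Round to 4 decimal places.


Min = 1, Max = 99
Range = 99 - 1 = 98
Scaled = (x - min) / (max - min)
= (37 - 1) / 98
= 36 / 98
= 0.3673

0.3673


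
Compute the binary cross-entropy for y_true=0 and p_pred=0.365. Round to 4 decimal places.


For y=0: Loss = -log(1-p)
= -log(1 - 0.365)
= -log(0.635)
= -(-0.4541)
= 0.4541

0.4541


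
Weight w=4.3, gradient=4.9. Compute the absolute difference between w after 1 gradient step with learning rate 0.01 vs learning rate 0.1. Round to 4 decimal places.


With lr=0.01: w_new = 4.3 - 0.01 * 4.9 = 4.251
With lr=0.1: w_new = 4.3 - 0.1 * 4.9 = 3.81
Absolute difference = |4.251 - 3.81|
= 0.4410

0.4410


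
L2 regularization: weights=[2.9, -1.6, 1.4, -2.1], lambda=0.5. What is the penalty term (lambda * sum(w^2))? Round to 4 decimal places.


Squaring each weight:
2.9^2 = 8.41
(-1.6)^2 = 2.56
1.4^2 = 1.96
(-2.1)^2 = 4.41
Sum of squares = 17.34
Penalty = 0.5 * 17.34 = 8.6700

8.6700


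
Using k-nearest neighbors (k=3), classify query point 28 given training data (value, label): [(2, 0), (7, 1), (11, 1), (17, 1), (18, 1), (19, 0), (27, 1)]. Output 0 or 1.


Distances from query 28:
Point 27 (class 1): distance = 1
Point 19 (class 0): distance = 9
Point 18 (class 1): distance = 10
K=3 nearest neighbors: classes = [1, 0, 1]
Votes for class 1: 2 / 3
Majority vote => class 1

1


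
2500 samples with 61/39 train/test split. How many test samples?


Train samples = 2500 * 61% = 1525
Test samples = 2500 - 1525
= 975

975


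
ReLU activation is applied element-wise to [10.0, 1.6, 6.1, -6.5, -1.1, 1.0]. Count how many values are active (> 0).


ReLU(x) = max(0, x) for each element:
ReLU(10.0) = 10.0
ReLU(1.6) = 1.6
ReLU(6.1) = 6.1
ReLU(-6.5) = 0
ReLU(-1.1) = 0
ReLU(1.0) = 1.0
Active neurons (>0): 4

4


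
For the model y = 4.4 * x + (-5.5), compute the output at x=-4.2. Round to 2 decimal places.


y = 4.4 * -4.2 + (-5.5)
= -18.48 + (-5.5)
= -23.98

-23.98


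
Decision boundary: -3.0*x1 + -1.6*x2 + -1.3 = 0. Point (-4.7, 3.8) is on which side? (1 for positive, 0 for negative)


Compute -3.0 * -4.7 + -1.6 * 3.8 + -1.3
= 14.1 + -6.08 + -1.3
= 6.72
Since 6.72 >= 0, the point is on the positive side.

1


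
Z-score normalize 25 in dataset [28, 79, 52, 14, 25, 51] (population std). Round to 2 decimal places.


Mean = (28 + 79 + 52 + 14 + 25 + 51) / 6 = 41.5
Variance = sum((x_i - mean)^2) / n = 469.5833
Std = sqrt(469.5833) = 21.6699
Z = (x - mean) / std
= (25 - 41.5) / 21.6699
= -16.5 / 21.6699
= -0.76

-0.76


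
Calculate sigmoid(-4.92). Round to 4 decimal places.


sigmoid(z) = 1 / (1 + exp(-z))
exp(-(-4.92)) = exp(4.92) = 137.0026
1 + 137.0026 = 138.0026
1 / 138.0026 = 0.0072

0.0072


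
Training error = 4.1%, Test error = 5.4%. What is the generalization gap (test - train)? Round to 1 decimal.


Generalization gap = test_error - train_error
= 5.4 - 4.1
= 1.3%
A small gap suggests good generalization.

1.3


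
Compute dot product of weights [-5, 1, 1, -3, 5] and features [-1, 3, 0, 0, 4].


Element-wise products:
-5 * -1 = 5
1 * 3 = 3
1 * 0 = 0
-3 * 0 = 0
5 * 4 = 20
Sum = 5 + 3 + 0 + 0 + 20
= 28

28


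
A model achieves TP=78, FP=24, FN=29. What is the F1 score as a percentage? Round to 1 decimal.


Precision = TP / (TP + FP) = 78 / 102 = 0.7647
Recall = TP / (TP + FN) = 78 / 107 = 0.729
F1 = 2 * P * R / (P + R)
= 2 * 0.7647 * 0.729 / (0.7647 + 0.729)
= 1.1149 / 1.4937
= 0.7464
As percentage: 74.6%

74.6


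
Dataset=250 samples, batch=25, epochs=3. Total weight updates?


Iterations per epoch = 250 / 25 = 10
Total updates = iterations_per_epoch * epochs
= 10 * 3
= 30

30


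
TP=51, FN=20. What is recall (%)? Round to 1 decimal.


Recall = TP / (TP + FN) * 100
= 51 / (51 + 20)
= 51 / 71
= 0.7183
= 71.8%

71.8


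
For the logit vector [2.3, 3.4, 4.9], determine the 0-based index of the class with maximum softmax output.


Softmax is a monotonic transformation, so it preserves the argmax.
We need to find the index of the maximum logit.
Index 0: 2.3
Index 1: 3.4
Index 2: 4.9
Maximum logit = 4.9 at index 2

2


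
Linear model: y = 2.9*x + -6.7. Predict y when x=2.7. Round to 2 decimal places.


y = 2.9 * 2.7 + (-6.7)
= 7.83 + (-6.7)
= 1.13

1.13


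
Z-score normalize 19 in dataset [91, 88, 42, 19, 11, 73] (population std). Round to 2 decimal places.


Mean = (91 + 88 + 42 + 19 + 11 + 73) / 6 = 54.0
Variance = sum((x_i - mean)^2) / n = 1017.3333
Std = sqrt(1017.3333) = 31.8957
Z = (x - mean) / std
= (19 - 54.0) / 31.8957
= -35.0 / 31.8957
= -1.10

-1.10


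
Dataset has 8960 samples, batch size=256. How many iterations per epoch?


Iterations per epoch = dataset_size / batch_size
= 8960 / 256
= 35

35


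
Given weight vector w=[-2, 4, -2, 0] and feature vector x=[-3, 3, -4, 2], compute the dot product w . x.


Element-wise products:
-2 * -3 = 6
4 * 3 = 12
-2 * -4 = 8
0 * 2 = 0
Sum = 6 + 12 + 8 + 0
= 26

26


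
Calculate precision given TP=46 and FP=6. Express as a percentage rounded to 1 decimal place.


Precision = TP / (TP + FP) * 100
= 46 / (46 + 6)
= 46 / 52
= 0.8846
= 88.5%

88.5


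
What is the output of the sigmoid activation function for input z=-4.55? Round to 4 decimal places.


sigmoid(z) = 1 / (1 + exp(-z))
exp(-(-4.55)) = exp(4.55) = 94.6324
1 + 94.6324 = 95.6324
1 / 95.6324 = 0.0105

0.0105


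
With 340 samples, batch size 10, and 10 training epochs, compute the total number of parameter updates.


Iterations per epoch = 340 / 10 = 34
Total updates = iterations_per_epoch * epochs
= 34 * 10
= 340

340


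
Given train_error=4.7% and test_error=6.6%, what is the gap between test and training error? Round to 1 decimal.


Generalization gap = test_error - train_error
= 6.6 - 4.7
= 1.9%
A small gap suggests good generalization.

1.9


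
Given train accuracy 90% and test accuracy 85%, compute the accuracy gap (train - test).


Gap = train_accuracy - test_accuracy
= 90 - 85
= 5%
This moderate gap may indicate mild overfitting.

5


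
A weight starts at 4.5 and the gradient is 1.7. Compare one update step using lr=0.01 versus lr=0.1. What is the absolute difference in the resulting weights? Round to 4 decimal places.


With lr=0.01: w_new = 4.5 - 0.01 * 1.7 = 4.483
With lr=0.1: w_new = 4.5 - 0.1 * 1.7 = 4.33
Absolute difference = |4.483 - 4.33|
= 0.1530

0.1530


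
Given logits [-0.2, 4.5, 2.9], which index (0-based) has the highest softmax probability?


Softmax is a monotonic transformation, so it preserves the argmax.
We need to find the index of the maximum logit.
Index 0: -0.2
Index 1: 4.5
Index 2: 2.9
Maximum logit = 4.5 at index 1

1


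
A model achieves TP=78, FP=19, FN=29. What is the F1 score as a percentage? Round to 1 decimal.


Precision = TP / (TP + FP) = 78 / 97 = 0.8041
Recall = TP / (TP + FN) = 78 / 107 = 0.729
F1 = 2 * P * R / (P + R)
= 2 * 0.8041 * 0.729 / (0.8041 + 0.729)
= 1.1724 / 1.5331
= 0.7647
As percentage: 76.5%

76.5


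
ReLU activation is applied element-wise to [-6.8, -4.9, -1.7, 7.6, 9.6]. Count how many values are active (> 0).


ReLU(x) = max(0, x) for each element:
ReLU(-6.8) = 0
ReLU(-4.9) = 0
ReLU(-1.7) = 0
ReLU(7.6) = 7.6
ReLU(9.6) = 9.6
Active neurons (>0): 2

2


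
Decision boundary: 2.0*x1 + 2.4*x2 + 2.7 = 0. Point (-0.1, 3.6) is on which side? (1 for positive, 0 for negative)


Compute 2.0 * -0.1 + 2.4 * 3.6 + 2.7
= -0.2 + 8.64 + 2.7
= 11.14
Since 11.14 >= 0, the point is on the positive side.

1


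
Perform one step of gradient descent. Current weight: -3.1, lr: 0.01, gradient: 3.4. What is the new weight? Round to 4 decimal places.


w_new = w_old - lr * gradient
= -3.1 - 0.01 * 3.4
= -3.1 - (0.034)
= -3.1340

-3.1340


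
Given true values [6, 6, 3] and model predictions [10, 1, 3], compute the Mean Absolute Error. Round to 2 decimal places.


Absolute errors: [4, 5, 0]
Sum of absolute errors = 9
MAE = 9 / 3 = 3.00

3.00


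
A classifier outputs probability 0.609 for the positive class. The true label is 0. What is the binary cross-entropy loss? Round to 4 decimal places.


For y=0: Loss = -log(1-p)
= -log(1 - 0.609)
= -log(0.391)
= -(-0.939)
= 0.9390

0.9390


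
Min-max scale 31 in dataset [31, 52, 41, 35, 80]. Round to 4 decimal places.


Min = 31, Max = 80
Range = 80 - 31 = 49
Scaled = (x - min) / (max - min)
= (31 - 31) / 49
= 0 / 49
= 0.0000

0.0000


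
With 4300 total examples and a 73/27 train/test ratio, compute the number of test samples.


Train samples = 4300 * 73% = 3139
Test samples = 4300 - 3139
= 1161

1161


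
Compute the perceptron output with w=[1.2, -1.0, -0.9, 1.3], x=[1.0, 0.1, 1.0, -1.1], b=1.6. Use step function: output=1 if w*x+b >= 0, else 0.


z = w . x + b
= 1.2*1.0 + -1.0*0.1 + -0.9*1.0 + 1.3*-1.1 + 1.6
= 1.2 + -0.1 + -0.9 + -1.43 + 1.6
= -1.23 + 1.6
= 0.37
Since z = 0.37 >= 0, output = 1

1


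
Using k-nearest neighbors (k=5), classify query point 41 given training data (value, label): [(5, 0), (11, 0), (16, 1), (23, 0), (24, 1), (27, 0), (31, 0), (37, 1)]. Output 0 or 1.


Distances from query 41:
Point 37 (class 1): distance = 4
Point 31 (class 0): distance = 10
Point 27 (class 0): distance = 14
Point 24 (class 1): distance = 17
Point 23 (class 0): distance = 18
K=5 nearest neighbors: classes = [1, 0, 0, 1, 0]
Votes for class 1: 2 / 5
Majority vote => class 0

0


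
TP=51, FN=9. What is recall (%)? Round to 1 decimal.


Recall = TP / (TP + FN) * 100
= 51 / (51 + 9)
= 51 / 60
= 0.85
= 85.0%

85.0


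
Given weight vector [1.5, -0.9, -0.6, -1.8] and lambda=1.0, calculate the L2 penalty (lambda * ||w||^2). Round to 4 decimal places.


Squaring each weight:
1.5^2 = 2.25
(-0.9)^2 = 0.81
(-0.6)^2 = 0.36
(-1.8)^2 = 3.24
Sum of squares = 6.66
Penalty = 1.0 * 6.66 = 6.6600

6.6600


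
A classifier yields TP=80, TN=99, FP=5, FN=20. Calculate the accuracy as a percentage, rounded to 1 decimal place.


Accuracy = (TP + TN) / (TP + TN + FP + FN) * 100
= (80 + 99) / (80 + 99 + 5 + 20)
= 179 / 204
= 0.8775
= 87.7%

87.7


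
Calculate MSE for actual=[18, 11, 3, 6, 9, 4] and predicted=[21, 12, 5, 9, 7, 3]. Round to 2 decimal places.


Differences: [-3, -1, -2, -3, 2, 1]
Squared errors: [9, 1, 4, 9, 4, 1]
Sum of squared errors = 28
MSE = 28 / 6 = 4.67

4.67


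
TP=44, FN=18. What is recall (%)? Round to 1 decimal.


Recall = TP / (TP + FN) * 100
= 44 / (44 + 18)
= 44 / 62
= 0.7097
= 71.0%

71.0


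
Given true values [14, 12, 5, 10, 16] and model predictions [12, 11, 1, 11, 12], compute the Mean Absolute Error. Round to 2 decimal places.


Absolute errors: [2, 1, 4, 1, 4]
Sum of absolute errors = 12
MAE = 12 / 5 = 2.40

2.40


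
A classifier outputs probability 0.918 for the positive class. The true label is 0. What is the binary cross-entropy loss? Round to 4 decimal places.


For y=0: Loss = -log(1-p)
= -log(1 - 0.918)
= -log(0.082)
= -(-2.501)
= 2.5010

2.5010


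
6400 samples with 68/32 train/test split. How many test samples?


Train samples = 6400 * 68% = 4352
Test samples = 6400 - 4352
= 2048

2048


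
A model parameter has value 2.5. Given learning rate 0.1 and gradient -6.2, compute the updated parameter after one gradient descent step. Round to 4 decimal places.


w_new = w_old - lr * gradient
= 2.5 - 0.1 * -6.2
= 2.5 - (-0.62)
= 3.1200

3.1200


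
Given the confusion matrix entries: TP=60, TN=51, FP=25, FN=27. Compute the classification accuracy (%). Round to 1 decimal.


Accuracy = (TP + TN) / (TP + TN + FP + FN) * 100
= (60 + 51) / (60 + 51 + 25 + 27)
= 111 / 163
= 0.681
= 68.1%

68.1


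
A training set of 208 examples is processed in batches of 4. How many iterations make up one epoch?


Iterations per epoch = dataset_size / batch_size
= 208 / 4
= 52

52


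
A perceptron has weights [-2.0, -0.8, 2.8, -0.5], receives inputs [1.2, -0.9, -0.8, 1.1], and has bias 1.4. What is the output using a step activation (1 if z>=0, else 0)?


z = w . x + b
= -2.0*1.2 + -0.8*-0.9 + 2.8*-0.8 + -0.5*1.1 + 1.4
= -2.4 + 0.72 + -2.24 + -0.55 + 1.4
= -4.47 + 1.4
= -3.07
Since z = -3.07 < 0, output = 0

0


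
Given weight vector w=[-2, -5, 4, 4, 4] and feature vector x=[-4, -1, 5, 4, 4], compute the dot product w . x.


Element-wise products:
-2 * -4 = 8
-5 * -1 = 5
4 * 5 = 20
4 * 4 = 16
4 * 4 = 16
Sum = 8 + 5 + 20 + 16 + 16
= 65

65


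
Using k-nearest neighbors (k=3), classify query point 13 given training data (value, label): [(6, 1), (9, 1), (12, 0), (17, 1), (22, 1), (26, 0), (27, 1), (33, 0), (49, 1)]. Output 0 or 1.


Distances from query 13:
Point 12 (class 0): distance = 1
Point 9 (class 1): distance = 4
Point 17 (class 1): distance = 4
K=3 nearest neighbors: classes = [0, 1, 1]
Votes for class 1: 2 / 3
Majority vote => class 1

1


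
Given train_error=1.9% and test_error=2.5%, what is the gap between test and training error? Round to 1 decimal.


Generalization gap = test_error - train_error
= 2.5 - 1.9
= 0.6%
A small gap suggests good generalization.

0.6


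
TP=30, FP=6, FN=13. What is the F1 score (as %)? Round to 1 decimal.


Precision = TP / (TP + FP) = 30 / 36 = 0.8333
Recall = TP / (TP + FN) = 30 / 43 = 0.6977
F1 = 2 * P * R / (P + R)
= 2 * 0.8333 * 0.6977 / (0.8333 + 0.6977)
= 1.1628 / 1.531
= 0.7595
As percentage: 75.9%

75.9


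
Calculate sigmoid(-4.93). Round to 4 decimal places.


sigmoid(z) = 1 / (1 + exp(-z))
exp(-(-4.93)) = exp(4.93) = 138.3795
1 + 138.3795 = 139.3795
1 / 139.3795 = 0.0072

0.0072


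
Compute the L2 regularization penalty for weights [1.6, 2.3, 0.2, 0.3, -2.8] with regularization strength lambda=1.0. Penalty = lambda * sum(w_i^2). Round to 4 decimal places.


Squaring each weight:
1.6^2 = 2.56
2.3^2 = 5.29
0.2^2 = 0.04
0.3^2 = 0.09
(-2.8)^2 = 7.84
Sum of squares = 15.82
Penalty = 1.0 * 15.82 = 15.8200

15.8200


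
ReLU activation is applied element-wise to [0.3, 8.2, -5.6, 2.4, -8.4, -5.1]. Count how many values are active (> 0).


ReLU(x) = max(0, x) for each element:
ReLU(0.3) = 0.3
ReLU(8.2) = 8.2
ReLU(-5.6) = 0
ReLU(2.4) = 2.4
ReLU(-8.4) = 0
ReLU(-5.1) = 0
Active neurons (>0): 3

3


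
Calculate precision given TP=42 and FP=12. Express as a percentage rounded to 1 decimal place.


Precision = TP / (TP + FP) * 100
= 42 / (42 + 12)
= 42 / 54
= 0.7778
= 77.8%

77.8


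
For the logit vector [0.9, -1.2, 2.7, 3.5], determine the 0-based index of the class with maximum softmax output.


Softmax is a monotonic transformation, so it preserves the argmax.
We need to find the index of the maximum logit.
Index 0: 0.9
Index 1: -1.2
Index 2: 2.7
Index 3: 3.5
Maximum logit = 3.5 at index 3

3


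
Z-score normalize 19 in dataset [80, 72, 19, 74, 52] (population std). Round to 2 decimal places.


Mean = (80 + 72 + 19 + 74 + 52) / 5 = 59.4
Variance = sum((x_i - mean)^2) / n = 496.64
Std = sqrt(496.64) = 22.2854
Z = (x - mean) / std
= (19 - 59.4) / 22.2854
= -40.4 / 22.2854
= -1.81

-1.81


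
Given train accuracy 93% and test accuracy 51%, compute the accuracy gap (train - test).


Gap = train_accuracy - test_accuracy
= 93 - 51
= 42%
This large gap strongly indicates overfitting.

42


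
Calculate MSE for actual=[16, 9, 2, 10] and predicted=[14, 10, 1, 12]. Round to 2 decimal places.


Differences: [2, -1, 1, -2]
Squared errors: [4, 1, 1, 4]
Sum of squared errors = 10
MSE = 10 / 4 = 2.50

2.50


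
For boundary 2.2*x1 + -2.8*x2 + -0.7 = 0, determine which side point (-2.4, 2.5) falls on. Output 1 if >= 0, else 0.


Compute 2.2 * -2.4 + -2.8 * 2.5 + -0.7
= -5.28 + -7.0 + -0.7
= -12.98
Since -12.98 < 0, the point is on the negative side.

0
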